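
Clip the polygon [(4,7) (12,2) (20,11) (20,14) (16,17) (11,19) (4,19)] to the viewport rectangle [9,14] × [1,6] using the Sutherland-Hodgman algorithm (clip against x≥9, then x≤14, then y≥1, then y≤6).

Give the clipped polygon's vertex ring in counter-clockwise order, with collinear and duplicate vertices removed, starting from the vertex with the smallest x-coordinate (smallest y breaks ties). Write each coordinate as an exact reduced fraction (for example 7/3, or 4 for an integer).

Clipped polygon: [(9,31/8) (12,2) (14,17/4) (14,6) (9,6)]

1. After x ≥ 9: [(9,31/8) (12,2) (20,11) (20,14) (16,17) (11,19) (9,19)]
2. After x ≤ 14: [(9,31/8) (12,2) (14,17/4) (14,89/5) (11,19) (9,19)]
3. After y ≥ 1: [(9,31/8) (12,2) (14,17/4) (14,89/5) (11,19) (9,19)]
4. After y ≤ 6: [(9,6) (9,31/8) (12,2) (14,17/4) (14,6)]
5. Canonical ring: [(9,31/8) (12,2) (14,17/4) (14,6) (9,6)]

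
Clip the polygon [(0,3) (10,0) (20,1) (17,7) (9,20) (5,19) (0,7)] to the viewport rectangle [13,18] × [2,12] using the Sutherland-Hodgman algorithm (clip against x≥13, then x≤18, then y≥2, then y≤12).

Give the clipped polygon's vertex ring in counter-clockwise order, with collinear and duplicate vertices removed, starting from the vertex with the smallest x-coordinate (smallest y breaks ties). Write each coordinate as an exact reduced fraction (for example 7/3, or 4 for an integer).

Clipped polygon: [(13,2) (18,2) (18,5) (17,7) (181/13,12) (13,12)]

1. After x ≥ 13: [(13,3/10) (20,1) (17,7) (13,27/2)]
2. After x ≤ 18: [(13,3/10) (18,4/5) (18,5) (17,7) (13,27/2)]
3. After y ≥ 2: [(13,2) (18,2) (18,5) (17,7) (13,27/2)]
4. After y ≤ 12: [(13,12) (13,2) (18,2) (18,5) (17,7) (181/13,12)]
5. Canonical ring: [(13,2) (18,2) (18,5) (17,7) (181/13,12) (13,12)]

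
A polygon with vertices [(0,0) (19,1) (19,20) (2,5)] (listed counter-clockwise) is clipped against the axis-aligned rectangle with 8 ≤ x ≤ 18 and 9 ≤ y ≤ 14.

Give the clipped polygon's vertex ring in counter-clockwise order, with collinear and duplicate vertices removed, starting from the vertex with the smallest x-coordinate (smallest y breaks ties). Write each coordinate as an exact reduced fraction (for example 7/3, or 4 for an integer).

1. After x ≥ 8: [(8,8/19) (19,1) (19,20) (8,175/17)]
2. After x ≤ 18: [(8,8/19) (18,18/19) (18,325/17) (8,175/17)]
3. After y ≥ 9: [(8,9) (18,9) (18,325/17) (8,175/17)]
4. After y ≤ 14: [(8,9) (18,9) (18,14) (61/5,14) (8,175/17)]
5. Canonical ring: [(8,9) (18,9) (18,14) (61/5,14) (8,175/17)]

Clipped polygon: [(8,9) (18,9) (18,14) (61/5,14) (8,175/17)]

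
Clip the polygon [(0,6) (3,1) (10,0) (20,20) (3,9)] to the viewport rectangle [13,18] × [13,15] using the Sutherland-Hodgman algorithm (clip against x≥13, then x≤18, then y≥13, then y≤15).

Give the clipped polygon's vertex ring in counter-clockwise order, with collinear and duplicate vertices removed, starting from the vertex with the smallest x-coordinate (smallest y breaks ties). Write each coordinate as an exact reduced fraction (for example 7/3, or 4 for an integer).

1. After x ≥ 13: [(13,6) (20,20) (13,263/17)]
2. After x ≤ 18: [(13,6) (18,16) (18,318/17) (13,263/17)]
3. After y ≥ 13: [(13,13) (33/2,13) (18,16) (18,318/17) (13,263/17)]
4. After y ≤ 15: [(13,15) (13,13) (33/2,13) (35/2,15)]
5. Canonical ring: [(13,13) (33/2,13) (35/2,15) (13,15)]

Clipped polygon: [(13,13) (33/2,13) (35/2,15) (13,15)]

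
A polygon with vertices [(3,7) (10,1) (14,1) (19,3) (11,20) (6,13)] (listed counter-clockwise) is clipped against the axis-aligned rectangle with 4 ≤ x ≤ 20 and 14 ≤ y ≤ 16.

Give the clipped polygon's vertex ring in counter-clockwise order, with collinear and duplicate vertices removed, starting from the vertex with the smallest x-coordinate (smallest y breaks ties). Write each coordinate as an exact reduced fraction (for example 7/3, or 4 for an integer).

1. After x ≥ 4: [(4,9) (4,43/7) (10,1) (14,1) (19,3) (11,20) (6,13)]
2. After x ≤ 20: [(4,9) (4,43/7) (10,1) (14,1) (19,3) (11,20) (6,13)]
3. After y ≥ 14: [(235/17,14) (11,20) (47/7,14)]
4. After y ≤ 16: [(235/17,14) (219/17,16) (57/7,16) (47/7,14)]
5. Canonical ring: [(47/7,14) (235/17,14) (219/17,16) (57/7,16)]

Clipped polygon: [(47/7,14) (235/17,14) (219/17,16) (57/7,16)]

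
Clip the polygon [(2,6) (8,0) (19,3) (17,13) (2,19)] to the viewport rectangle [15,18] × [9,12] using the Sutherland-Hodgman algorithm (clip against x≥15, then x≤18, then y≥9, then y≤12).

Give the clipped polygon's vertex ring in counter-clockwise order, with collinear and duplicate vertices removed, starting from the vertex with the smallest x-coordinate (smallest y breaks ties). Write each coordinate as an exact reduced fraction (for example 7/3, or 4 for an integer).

Clipped polygon: [(15,9) (89/5,9) (86/5,12) (15,12)]

1. After x ≥ 15: [(15,21/11) (19,3) (17,13) (15,69/5)]
2. After x ≤ 18: [(15,21/11) (18,30/11) (18,8) (17,13) (15,69/5)]
3. After y ≥ 9: [(15,9) (89/5,9) (17,13) (15,69/5)]
4. After y ≤ 12: [(15,12) (15,9) (89/5,9) (86/5,12)]
5. Canonical ring: [(15,9) (89/5,9) (86/5,12) (15,12)]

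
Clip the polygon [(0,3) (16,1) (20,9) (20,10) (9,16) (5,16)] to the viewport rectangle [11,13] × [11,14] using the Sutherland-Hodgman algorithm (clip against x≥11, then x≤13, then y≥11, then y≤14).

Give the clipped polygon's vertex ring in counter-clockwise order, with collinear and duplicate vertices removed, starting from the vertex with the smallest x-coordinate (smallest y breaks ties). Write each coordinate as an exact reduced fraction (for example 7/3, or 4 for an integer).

1. After x ≥ 11: [(11,13/8) (16,1) (20,9) (20,10) (11,164/11)]
2. After x ≤ 13: [(11,13/8) (13,11/8) (13,152/11) (11,164/11)]
3. After y ≥ 11: [(11,11) (13,11) (13,152/11) (11,164/11)]
4. After y ≤ 14: [(11,14) (11,11) (13,11) (13,152/11) (38/3,14)]
5. Canonical ring: [(11,11) (13,11) (13,152/11) (38/3,14) (11,14)]

Clipped polygon: [(11,11) (13,11) (13,152/11) (38/3,14) (11,14)]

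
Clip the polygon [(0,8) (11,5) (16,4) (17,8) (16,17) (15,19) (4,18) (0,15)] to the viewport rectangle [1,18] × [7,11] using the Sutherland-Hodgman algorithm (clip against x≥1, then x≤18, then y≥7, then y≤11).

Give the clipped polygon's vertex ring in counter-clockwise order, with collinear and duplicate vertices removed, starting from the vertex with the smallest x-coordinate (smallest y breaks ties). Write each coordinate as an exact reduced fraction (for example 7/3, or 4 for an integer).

1. After x ≥ 1: [(1,85/11) (11,5) (16,4) (17,8) (16,17) (15,19) (4,18) (1,63/4)]
2. After x ≤ 18: [(1,85/11) (11,5) (16,4) (17,8) (16,17) (15,19) (4,18) (1,63/4)]
3. After y ≥ 7: [(1,85/11) (11/3,7) (67/4,7) (17,8) (16,17) (15,19) (4,18) (1,63/4)]
4. After y ≤ 11: [(1,11) (1,85/11) (11/3,7) (67/4,7) (17,8) (50/3,11)]
5. Canonical ring: [(1,85/11) (11/3,7) (67/4,7) (17,8) (50/3,11) (1,11)]

Clipped polygon: [(1,85/11) (11/3,7) (67/4,7) (17,8) (50/3,11) (1,11)]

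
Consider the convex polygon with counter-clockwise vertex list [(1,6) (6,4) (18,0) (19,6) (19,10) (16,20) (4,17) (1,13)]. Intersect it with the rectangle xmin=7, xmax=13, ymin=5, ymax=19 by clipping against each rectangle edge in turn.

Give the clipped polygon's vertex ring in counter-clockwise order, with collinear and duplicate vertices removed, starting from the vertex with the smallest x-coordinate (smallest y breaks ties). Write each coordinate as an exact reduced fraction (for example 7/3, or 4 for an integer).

Clipped polygon: [(7,5) (13,5) (13,19) (12,19) (7,71/4)]

1. After x ≥ 7: [(7,11/3) (18,0) (19,6) (19,10) (16,20) (7,71/4)]
2. After x ≤ 13: [(7,11/3) (13,5/3) (13,77/4) (7,71/4)]
3. After y ≥ 5: [(7,5) (13,5) (13,77/4) (7,71/4)]
4. After y ≤ 19: [(7,5) (13,5) (13,19) (12,19) (7,71/4)]
5. Canonical ring: [(7,5) (13,5) (13,19) (12,19) (7,71/4)]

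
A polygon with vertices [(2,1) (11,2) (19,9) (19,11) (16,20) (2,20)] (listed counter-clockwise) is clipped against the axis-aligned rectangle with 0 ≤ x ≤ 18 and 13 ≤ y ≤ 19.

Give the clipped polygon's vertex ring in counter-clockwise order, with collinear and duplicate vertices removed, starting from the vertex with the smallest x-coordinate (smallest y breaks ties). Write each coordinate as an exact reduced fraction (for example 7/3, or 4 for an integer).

Clipped polygon: [(2,13) (18,13) (18,14) (49/3,19) (2,19)]

1. After x ≥ 0: [(2,1) (11,2) (19,9) (19,11) (16,20) (2,20)]
2. After x ≤ 18: [(2,1) (11,2) (18,65/8) (18,14) (16,20) (2,20)]
3. After y ≥ 13: [(2,13) (18,13) (18,14) (16,20) (2,20)]
4. After y ≤ 19: [(2,19) (2,13) (18,13) (18,14) (49/3,19)]
5. Canonical ring: [(2,13) (18,13) (18,14) (49/3,19) (2,19)]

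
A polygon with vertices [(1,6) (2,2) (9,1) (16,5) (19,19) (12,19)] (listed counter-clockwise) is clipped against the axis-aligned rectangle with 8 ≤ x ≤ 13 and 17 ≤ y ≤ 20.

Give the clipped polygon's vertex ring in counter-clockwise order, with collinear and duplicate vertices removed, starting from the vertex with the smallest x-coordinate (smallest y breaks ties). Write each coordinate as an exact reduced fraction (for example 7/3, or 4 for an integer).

Clipped polygon: [(134/13,17) (13,17) (13,19) (12,19)]

1. After x ≥ 8: [(8,157/11) (8,8/7) (9,1) (16,5) (19,19) (12,19)]
2. After x ≤ 13: [(8,157/11) (8,8/7) (9,1) (13,23/7) (13,19) (12,19)]
3. After y ≥ 17: [(134/13,17) (13,17) (13,19) (12,19)]
4. After y ≤ 20: [(134/13,17) (13,17) (13,19) (12,19)]
5. Canonical ring: [(134/13,17) (13,17) (13,19) (12,19)]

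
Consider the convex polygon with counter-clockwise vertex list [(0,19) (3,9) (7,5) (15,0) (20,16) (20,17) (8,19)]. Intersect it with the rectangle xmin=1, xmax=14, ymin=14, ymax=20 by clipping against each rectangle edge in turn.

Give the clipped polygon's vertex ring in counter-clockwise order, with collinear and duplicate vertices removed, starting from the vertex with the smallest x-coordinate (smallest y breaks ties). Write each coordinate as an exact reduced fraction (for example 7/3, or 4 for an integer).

Clipped polygon: [(1,47/3) (3/2,14) (14,14) (14,18) (8,19) (1,19)]

1. After x ≥ 1: [(1,19) (1,47/3) (3,9) (7,5) (15,0) (20,16) (20,17) (8,19)]
2. After x ≤ 14: [(1,19) (1,47/3) (3,9) (7,5) (14,5/8) (14,18) (8,19)]
3. After y ≥ 14: [(1,19) (1,47/3) (3/2,14) (14,14) (14,18) (8,19)]
4. After y ≤ 20: [(1,19) (1,47/3) (3/2,14) (14,14) (14,18) (8,19)]
5. Canonical ring: [(1,47/3) (3/2,14) (14,14) (14,18) (8,19) (1,19)]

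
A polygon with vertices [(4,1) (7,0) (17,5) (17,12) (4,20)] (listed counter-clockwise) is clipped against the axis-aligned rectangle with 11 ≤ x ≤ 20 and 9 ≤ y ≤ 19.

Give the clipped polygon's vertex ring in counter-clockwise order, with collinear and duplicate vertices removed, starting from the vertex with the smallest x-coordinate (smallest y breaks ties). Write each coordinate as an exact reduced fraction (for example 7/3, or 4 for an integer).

Clipped polygon: [(11,9) (17,9) (17,12) (11,204/13)]

1. After x ≥ 11: [(11,2) (17,5) (17,12) (11,204/13)]
2. After x ≤ 20: [(11,2) (17,5) (17,12) (11,204/13)]
3. After y ≥ 9: [(11,9) (17,9) (17,12) (11,204/13)]
4. After y ≤ 19: [(11,9) (17,9) (17,12) (11,204/13)]
5. Canonical ring: [(11,9) (17,9) (17,12) (11,204/13)]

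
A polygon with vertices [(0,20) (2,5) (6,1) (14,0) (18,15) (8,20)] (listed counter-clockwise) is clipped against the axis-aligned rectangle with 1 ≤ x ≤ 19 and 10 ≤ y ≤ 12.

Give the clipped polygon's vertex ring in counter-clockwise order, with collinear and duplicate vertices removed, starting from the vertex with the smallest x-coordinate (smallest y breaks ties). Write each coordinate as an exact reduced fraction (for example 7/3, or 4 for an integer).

Clipped polygon: [(16/15,12) (4/3,10) (50/3,10) (86/5,12)]

1. After x ≥ 1: [(1,20) (1,25/2) (2,5) (6,1) (14,0) (18,15) (8,20)]
2. After x ≤ 19: [(1,20) (1,25/2) (2,5) (6,1) (14,0) (18,15) (8,20)]
3. After y ≥ 10: [(1,20) (1,25/2) (4/3,10) (50/3,10) (18,15) (8,20)]
4. After y ≤ 12: [(16/15,12) (4/3,10) (50/3,10) (86/5,12)]
5. Canonical ring: [(16/15,12) (4/3,10) (50/3,10) (86/5,12)]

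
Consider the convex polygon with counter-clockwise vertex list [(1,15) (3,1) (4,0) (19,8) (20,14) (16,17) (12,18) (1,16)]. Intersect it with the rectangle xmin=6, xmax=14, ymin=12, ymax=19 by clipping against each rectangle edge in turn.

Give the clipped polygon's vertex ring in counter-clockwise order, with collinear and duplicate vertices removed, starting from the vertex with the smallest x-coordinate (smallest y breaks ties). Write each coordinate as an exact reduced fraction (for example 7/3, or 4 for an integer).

Clipped polygon: [(6,12) (14,12) (14,35/2) (12,18) (6,186/11)]

1. After x ≥ 6: [(6,16/15) (19,8) (20,14) (16,17) (12,18) (6,186/11)]
2. After x ≤ 14: [(6,16/15) (14,16/3) (14,35/2) (12,18) (6,186/11)]
3. After y ≥ 12: [(6,12) (14,12) (14,35/2) (12,18) (6,186/11)]
4. After y ≤ 19: [(6,12) (14,12) (14,35/2) (12,18) (6,186/11)]
5. Canonical ring: [(6,12) (14,12) (14,35/2) (12,18) (6,186/11)]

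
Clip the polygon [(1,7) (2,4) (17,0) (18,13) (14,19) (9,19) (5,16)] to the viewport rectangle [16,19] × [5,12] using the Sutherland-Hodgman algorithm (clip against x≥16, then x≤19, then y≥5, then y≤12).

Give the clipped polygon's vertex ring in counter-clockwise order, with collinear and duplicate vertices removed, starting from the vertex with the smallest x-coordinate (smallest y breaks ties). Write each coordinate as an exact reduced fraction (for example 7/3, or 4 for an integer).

1. After x ≥ 16: [(16,4/15) (17,0) (18,13) (16,16)]
2. After x ≤ 19: [(16,4/15) (17,0) (18,13) (16,16)]
3. After y ≥ 5: [(16,5) (226/13,5) (18,13) (16,16)]
4. After y ≤ 12: [(16,12) (16,5) (226/13,5) (233/13,12)]
5. Canonical ring: [(16,5) (226/13,5) (233/13,12) (16,12)]

Clipped polygon: [(16,5) (226/13,5) (233/13,12) (16,12)]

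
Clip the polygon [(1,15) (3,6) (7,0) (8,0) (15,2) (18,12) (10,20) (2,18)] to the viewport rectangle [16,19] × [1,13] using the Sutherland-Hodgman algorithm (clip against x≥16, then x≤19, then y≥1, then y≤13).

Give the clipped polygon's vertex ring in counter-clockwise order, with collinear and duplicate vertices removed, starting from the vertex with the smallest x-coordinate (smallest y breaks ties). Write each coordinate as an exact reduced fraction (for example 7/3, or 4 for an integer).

1. After x ≥ 16: [(16,16/3) (18,12) (16,14)]
2. After x ≤ 19: [(16,16/3) (18,12) (16,14)]
3. After y ≥ 1: [(16,16/3) (18,12) (16,14)]
4. After y ≤ 13: [(16,13) (16,16/3) (18,12) (17,13)]
5. Canonical ring: [(16,16/3) (18,12) (17,13) (16,13)]

Clipped polygon: [(16,16/3) (18,12) (17,13) (16,13)]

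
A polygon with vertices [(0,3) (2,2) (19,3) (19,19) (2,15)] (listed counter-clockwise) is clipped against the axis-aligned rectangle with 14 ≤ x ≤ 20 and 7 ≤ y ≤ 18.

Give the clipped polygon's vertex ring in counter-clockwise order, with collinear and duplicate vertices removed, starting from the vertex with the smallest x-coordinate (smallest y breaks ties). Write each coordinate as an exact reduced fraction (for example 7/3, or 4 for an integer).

Clipped polygon: [(14,7) (19,7) (19,18) (59/4,18) (14,303/17)]

1. After x ≥ 14: [(14,46/17) (19,3) (19,19) (14,303/17)]
2. After x ≤ 20: [(14,46/17) (19,3) (19,19) (14,303/17)]
3. After y ≥ 7: [(14,7) (19,7) (19,19) (14,303/17)]
4. After y ≤ 18: [(14,7) (19,7) (19,18) (59/4,18) (14,303/17)]
5. Canonical ring: [(14,7) (19,7) (19,18) (59/4,18) (14,303/17)]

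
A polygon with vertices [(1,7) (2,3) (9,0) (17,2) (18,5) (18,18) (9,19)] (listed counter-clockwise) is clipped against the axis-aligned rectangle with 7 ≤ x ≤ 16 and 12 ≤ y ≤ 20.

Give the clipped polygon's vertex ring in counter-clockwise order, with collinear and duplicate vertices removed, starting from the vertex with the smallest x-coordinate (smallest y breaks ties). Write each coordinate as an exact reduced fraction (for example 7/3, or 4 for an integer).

Clipped polygon: [(7,12) (16,12) (16,164/9) (9,19) (7,16)]

1. After x ≥ 7: [(7,16) (7,6/7) (9,0) (17,2) (18,5) (18,18) (9,19)]
2. After x ≤ 16: [(7,16) (7,6/7) (9,0) (16,7/4) (16,164/9) (9,19)]
3. After y ≥ 12: [(7,16) (7,12) (16,12) (16,164/9) (9,19)]
4. After y ≤ 20: [(7,16) (7,12) (16,12) (16,164/9) (9,19)]
5. Canonical ring: [(7,12) (16,12) (16,164/9) (9,19) (7,16)]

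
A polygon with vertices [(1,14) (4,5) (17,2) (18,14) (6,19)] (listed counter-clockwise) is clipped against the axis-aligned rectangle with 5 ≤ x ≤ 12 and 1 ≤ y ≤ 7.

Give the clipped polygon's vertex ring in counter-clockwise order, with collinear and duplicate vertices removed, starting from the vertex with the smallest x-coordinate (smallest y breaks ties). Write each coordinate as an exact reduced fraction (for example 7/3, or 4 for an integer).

Clipped polygon: [(5,62/13) (12,41/13) (12,7) (5,7)]

1. After x ≥ 5: [(5,18) (5,62/13) (17,2) (18,14) (6,19)]
2. After x ≤ 12: [(5,18) (5,62/13) (12,41/13) (12,33/2) (6,19)]
3. After y ≥ 1: [(5,18) (5,62/13) (12,41/13) (12,33/2) (6,19)]
4. After y ≤ 7: [(5,7) (5,62/13) (12,41/13) (12,7)]
5. Canonical ring: [(5,62/13) (12,41/13) (12,7) (5,7)]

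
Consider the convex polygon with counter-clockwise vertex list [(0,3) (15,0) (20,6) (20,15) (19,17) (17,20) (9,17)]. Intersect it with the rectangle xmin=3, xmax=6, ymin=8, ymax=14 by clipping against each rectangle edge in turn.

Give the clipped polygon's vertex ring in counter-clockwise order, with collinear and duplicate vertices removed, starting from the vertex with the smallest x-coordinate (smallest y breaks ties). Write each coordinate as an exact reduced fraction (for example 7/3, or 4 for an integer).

1. After x ≥ 3: [(3,23/3) (3,12/5) (15,0) (20,6) (20,15) (19,17) (17,20) (9,17)]
2. After x ≤ 6: [(6,37/3) (3,23/3) (3,12/5) (6,9/5)]
3. After y ≥ 8: [(6,8) (6,37/3) (45/14,8)]
4. After y ≤ 14: [(6,8) (6,37/3) (45/14,8)]
5. Canonical ring: [(45/14,8) (6,8) (6,37/3)]

Clipped polygon: [(45/14,8) (6,8) (6,37/3)]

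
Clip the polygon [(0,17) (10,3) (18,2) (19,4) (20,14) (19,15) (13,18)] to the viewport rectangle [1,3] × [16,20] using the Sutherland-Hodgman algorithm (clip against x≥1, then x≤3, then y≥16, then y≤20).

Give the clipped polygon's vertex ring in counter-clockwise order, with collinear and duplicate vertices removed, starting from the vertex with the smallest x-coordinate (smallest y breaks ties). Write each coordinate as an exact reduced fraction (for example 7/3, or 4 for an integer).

Clipped polygon: [(1,16) (3,16) (3,224/13) (1,222/13)]

1. After x ≥ 1: [(1,222/13) (1,78/5) (10,3) (18,2) (19,4) (20,14) (19,15) (13,18)]
2. After x ≤ 3: [(3,224/13) (1,222/13) (1,78/5) (3,64/5)]
3. After y ≥ 16: [(3,16) (3,224/13) (1,222/13) (1,16)]
4. After y ≤ 20: [(3,16) (3,224/13) (1,222/13) (1,16)]
5. Canonical ring: [(1,16) (3,16) (3,224/13) (1,222/13)]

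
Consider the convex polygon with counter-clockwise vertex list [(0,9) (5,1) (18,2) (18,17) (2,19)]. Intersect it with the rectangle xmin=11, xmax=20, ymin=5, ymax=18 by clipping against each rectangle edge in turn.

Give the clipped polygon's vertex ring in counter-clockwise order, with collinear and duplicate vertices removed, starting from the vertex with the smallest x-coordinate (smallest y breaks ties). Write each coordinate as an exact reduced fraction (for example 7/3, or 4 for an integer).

Clipped polygon: [(11,5) (18,5) (18,17) (11,143/8)]

1. After x ≥ 11: [(11,19/13) (18,2) (18,17) (11,143/8)]
2. After x ≤ 20: [(11,19/13) (18,2) (18,17) (11,143/8)]
3. After y ≥ 5: [(11,5) (18,5) (18,17) (11,143/8)]
4. After y ≤ 18: [(11,5) (18,5) (18,17) (11,143/8)]
5. Canonical ring: [(11,5) (18,5) (18,17) (11,143/8)]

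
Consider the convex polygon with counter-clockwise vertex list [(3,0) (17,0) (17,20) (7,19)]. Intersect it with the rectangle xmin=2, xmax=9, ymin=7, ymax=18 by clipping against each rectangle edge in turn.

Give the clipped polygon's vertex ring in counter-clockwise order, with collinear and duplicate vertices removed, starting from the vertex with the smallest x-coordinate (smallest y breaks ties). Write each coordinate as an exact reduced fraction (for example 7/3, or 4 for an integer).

1. After x ≥ 2: [(3,0) (17,0) (17,20) (7,19)]
2. After x ≤ 9: [(3,0) (9,0) (9,96/5) (7,19)]
3. After y ≥ 7: [(85/19,7) (9,7) (9,96/5) (7,19)]
4. After y ≤ 18: [(129/19,18) (85/19,7) (9,7) (9,18)]
5. Canonical ring: [(85/19,7) (9,7) (9,18) (129/19,18)]

Clipped polygon: [(85/19,7) (9,7) (9,18) (129/19,18)]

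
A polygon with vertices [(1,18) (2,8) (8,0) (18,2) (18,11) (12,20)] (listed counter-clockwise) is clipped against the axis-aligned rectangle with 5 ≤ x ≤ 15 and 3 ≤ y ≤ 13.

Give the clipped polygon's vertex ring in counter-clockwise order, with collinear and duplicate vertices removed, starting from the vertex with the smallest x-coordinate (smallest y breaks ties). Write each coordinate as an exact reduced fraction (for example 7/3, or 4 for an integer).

Clipped polygon: [(5,4) (23/4,3) (15,3) (15,13) (5,13)]

1. After x ≥ 5: [(5,206/11) (5,4) (8,0) (18,2) (18,11) (12,20)]
2. After x ≤ 15: [(5,206/11) (5,4) (8,0) (15,7/5) (15,31/2) (12,20)]
3. After y ≥ 3: [(5,206/11) (5,4) (23/4,3) (15,3) (15,31/2) (12,20)]
4. After y ≤ 13: [(5,13) (5,4) (23/4,3) (15,3) (15,13)]
5. Canonical ring: [(5,4) (23/4,3) (15,3) (15,13) (5,13)]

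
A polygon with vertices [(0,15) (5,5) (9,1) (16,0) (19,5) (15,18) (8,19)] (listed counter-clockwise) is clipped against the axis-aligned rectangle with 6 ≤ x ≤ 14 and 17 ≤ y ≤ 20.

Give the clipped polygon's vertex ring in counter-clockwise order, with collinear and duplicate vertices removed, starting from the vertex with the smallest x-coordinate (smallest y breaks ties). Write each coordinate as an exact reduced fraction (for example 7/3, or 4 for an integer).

1. After x ≥ 6: [(6,18) (6,4) (9,1) (16,0) (19,5) (15,18) (8,19)]
2. After x ≤ 14: [(6,18) (6,4) (9,1) (14,2/7) (14,127/7) (8,19)]
3. After y ≥ 17: [(6,18) (6,17) (14,17) (14,127/7) (8,19)]
4. After y ≤ 20: [(6,18) (6,17) (14,17) (14,127/7) (8,19)]
5. Canonical ring: [(6,17) (14,17) (14,127/7) (8,19) (6,18)]

Clipped polygon: [(6,17) (14,17) (14,127/7) (8,19) (6,18)]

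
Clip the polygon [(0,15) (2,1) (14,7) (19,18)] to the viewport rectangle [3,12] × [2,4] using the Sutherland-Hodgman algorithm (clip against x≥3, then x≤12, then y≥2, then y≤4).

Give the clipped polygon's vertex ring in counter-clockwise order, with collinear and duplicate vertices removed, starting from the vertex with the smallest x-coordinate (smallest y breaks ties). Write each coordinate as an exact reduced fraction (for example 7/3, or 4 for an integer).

1. After x ≥ 3: [(3,294/19) (3,3/2) (14,7) (19,18)]
2. After x ≤ 12: [(12,321/19) (3,294/19) (3,3/2) (12,6)]
3. After y ≥ 2: [(12,321/19) (3,294/19) (3,2) (4,2) (12,6)]
4. After y ≤ 4: [(3,4) (3,2) (4,2) (8,4)]
5. Canonical ring: [(3,2) (4,2) (8,4) (3,4)]

Clipped polygon: [(3,2) (4,2) (8,4) (3,4)]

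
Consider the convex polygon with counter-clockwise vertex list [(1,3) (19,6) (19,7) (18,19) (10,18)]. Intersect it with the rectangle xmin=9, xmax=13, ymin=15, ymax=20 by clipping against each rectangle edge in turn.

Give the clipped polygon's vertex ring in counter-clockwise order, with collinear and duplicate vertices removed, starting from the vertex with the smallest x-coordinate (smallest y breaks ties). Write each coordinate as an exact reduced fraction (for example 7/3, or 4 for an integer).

1. After x ≥ 9: [(9,49/3) (9,13/3) (19,6) (19,7) (18,19) (10,18)]
2. After x ≤ 13: [(9,49/3) (9,13/3) (13,5) (13,147/8) (10,18)]
3. After y ≥ 15: [(9,49/3) (9,15) (13,15) (13,147/8) (10,18)]
4. After y ≤ 20: [(9,49/3) (9,15) (13,15) (13,147/8) (10,18)]
5. Canonical ring: [(9,15) (13,15) (13,147/8) (10,18) (9,49/3)]

Clipped polygon: [(9,15) (13,15) (13,147/8) (10,18) (9,49/3)]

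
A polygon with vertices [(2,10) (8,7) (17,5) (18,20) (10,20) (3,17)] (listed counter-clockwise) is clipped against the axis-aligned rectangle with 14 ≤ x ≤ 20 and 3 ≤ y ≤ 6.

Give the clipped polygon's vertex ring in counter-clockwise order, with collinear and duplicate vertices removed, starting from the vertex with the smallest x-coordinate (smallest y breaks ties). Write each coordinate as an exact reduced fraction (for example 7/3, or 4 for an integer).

1. After x ≥ 14: [(14,17/3) (17,5) (18,20) (14,20)]
2. After x ≤ 20: [(14,17/3) (17,5) (18,20) (14,20)]
3. After y ≥ 3: [(14,17/3) (17,5) (18,20) (14,20)]
4. After y ≤ 6: [(14,6) (14,17/3) (17,5) (256/15,6)]
5. Canonical ring: [(14,17/3) (17,5) (256/15,6) (14,6)]

Clipped polygon: [(14,17/3) (17,5) (256/15,6) (14,6)]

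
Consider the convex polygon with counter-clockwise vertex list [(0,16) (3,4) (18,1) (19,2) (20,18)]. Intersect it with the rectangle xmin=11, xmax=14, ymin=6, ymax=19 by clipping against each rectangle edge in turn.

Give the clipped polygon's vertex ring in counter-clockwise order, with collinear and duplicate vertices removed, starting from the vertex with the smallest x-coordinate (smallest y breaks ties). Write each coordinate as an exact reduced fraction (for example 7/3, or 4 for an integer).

Clipped polygon: [(11,6) (14,6) (14,87/5) (11,171/10)]

1. After x ≥ 11: [(11,171/10) (11,12/5) (18,1) (19,2) (20,18)]
2. After x ≤ 14: [(14,87/5) (11,171/10) (11,12/5) (14,9/5)]
3. After y ≥ 6: [(14,6) (14,87/5) (11,171/10) (11,6)]
4. After y ≤ 19: [(14,6) (14,87/5) (11,171/10) (11,6)]
5. Canonical ring: [(11,6) (14,6) (14,87/5) (11,171/10)]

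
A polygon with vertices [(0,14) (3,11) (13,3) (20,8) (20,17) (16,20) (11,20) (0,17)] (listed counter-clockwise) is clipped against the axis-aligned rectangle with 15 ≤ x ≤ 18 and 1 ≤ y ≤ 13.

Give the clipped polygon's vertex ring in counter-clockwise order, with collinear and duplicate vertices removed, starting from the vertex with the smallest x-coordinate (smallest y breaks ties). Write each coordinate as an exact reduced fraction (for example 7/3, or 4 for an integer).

Clipped polygon: [(15,31/7) (18,46/7) (18,13) (15,13)]

1. After x ≥ 15: [(15,31/7) (20,8) (20,17) (16,20) (15,20)]
2. After x ≤ 18: [(15,31/7) (18,46/7) (18,37/2) (16,20) (15,20)]
3. After y ≥ 1: [(15,31/7) (18,46/7) (18,37/2) (16,20) (15,20)]
4. After y ≤ 13: [(15,13) (15,31/7) (18,46/7) (18,13)]
5. Canonical ring: [(15,31/7) (18,46/7) (18,13) (15,13)]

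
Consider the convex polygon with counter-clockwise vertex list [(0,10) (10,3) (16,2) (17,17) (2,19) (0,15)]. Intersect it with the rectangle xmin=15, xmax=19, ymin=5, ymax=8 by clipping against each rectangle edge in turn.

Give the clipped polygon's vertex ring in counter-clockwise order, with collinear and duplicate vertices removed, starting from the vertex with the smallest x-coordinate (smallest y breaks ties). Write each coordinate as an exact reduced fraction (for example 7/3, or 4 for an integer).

1. After x ≥ 15: [(15,13/6) (16,2) (17,17) (15,259/15)]
2. After x ≤ 19: [(15,13/6) (16,2) (17,17) (15,259/15)]
3. After y ≥ 5: [(15,5) (81/5,5) (17,17) (15,259/15)]
4. After y ≤ 8: [(15,8) (15,5) (81/5,5) (82/5,8)]
5. Canonical ring: [(15,5) (81/5,5) (82/5,8) (15,8)]

Clipped polygon: [(15,5) (81/5,5) (82/5,8) (15,8)]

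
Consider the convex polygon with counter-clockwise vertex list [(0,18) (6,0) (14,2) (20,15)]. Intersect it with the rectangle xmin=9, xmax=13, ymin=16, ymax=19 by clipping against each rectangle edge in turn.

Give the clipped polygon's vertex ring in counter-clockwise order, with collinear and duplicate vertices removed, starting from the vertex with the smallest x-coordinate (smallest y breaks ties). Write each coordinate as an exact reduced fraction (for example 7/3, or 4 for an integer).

Clipped polygon: [(9,16) (13,16) (13,321/20) (9,333/20)]

1. After x ≥ 9: [(9,333/20) (9,3/4) (14,2) (20,15)]
2. After x ≤ 13: [(13,321/20) (9,333/20) (9,3/4) (13,7/4)]
3. After y ≥ 16: [(13,16) (13,321/20) (9,333/20) (9,16)]
4. After y ≤ 19: [(13,16) (13,321/20) (9,333/20) (9,16)]
5. Canonical ring: [(9,16) (13,16) (13,321/20) (9,333/20)]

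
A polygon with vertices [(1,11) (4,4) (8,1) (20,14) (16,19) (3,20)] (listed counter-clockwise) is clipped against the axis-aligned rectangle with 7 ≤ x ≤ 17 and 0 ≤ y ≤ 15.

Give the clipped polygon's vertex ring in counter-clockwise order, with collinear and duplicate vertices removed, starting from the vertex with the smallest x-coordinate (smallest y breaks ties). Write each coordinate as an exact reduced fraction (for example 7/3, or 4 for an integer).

1. After x ≥ 7: [(7,7/4) (8,1) (20,14) (16,19) (7,256/13)]
2. After x ≤ 17: [(7,7/4) (8,1) (17,43/4) (17,71/4) (16,19) (7,256/13)]
3. After y ≥ 0: [(7,7/4) (8,1) (17,43/4) (17,71/4) (16,19) (7,256/13)]
4. After y ≤ 15: [(7,15) (7,7/4) (8,1) (17,43/4) (17,15)]
5. Canonical ring: [(7,7/4) (8,1) (17,43/4) (17,15) (7,15)]

Clipped polygon: [(7,7/4) (8,1) (17,43/4) (17,15) (7,15)]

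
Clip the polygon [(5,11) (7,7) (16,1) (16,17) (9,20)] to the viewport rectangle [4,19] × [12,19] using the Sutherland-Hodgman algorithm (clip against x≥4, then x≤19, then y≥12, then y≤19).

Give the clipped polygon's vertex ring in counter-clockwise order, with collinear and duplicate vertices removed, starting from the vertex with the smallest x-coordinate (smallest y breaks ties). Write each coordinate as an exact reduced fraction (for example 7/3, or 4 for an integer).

1. After x ≥ 4: [(5,11) (7,7) (16,1) (16,17) (9,20)]
2. After x ≤ 19: [(5,11) (7,7) (16,1) (16,17) (9,20)]
3. After y ≥ 12: [(49/9,12) (16,12) (16,17) (9,20)]
4. After y ≤ 19: [(77/9,19) (49/9,12) (16,12) (16,17) (34/3,19)]
5. Canonical ring: [(49/9,12) (16,12) (16,17) (34/3,19) (77/9,19)]

Clipped polygon: [(49/9,12) (16,12) (16,17) (34/3,19) (77/9,19)]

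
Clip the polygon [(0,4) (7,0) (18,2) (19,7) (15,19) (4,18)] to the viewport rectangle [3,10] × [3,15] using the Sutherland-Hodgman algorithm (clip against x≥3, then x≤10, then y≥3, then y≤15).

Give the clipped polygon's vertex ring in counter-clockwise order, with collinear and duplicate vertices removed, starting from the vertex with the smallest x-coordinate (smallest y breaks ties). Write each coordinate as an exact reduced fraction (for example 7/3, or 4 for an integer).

1. After x ≥ 3: [(3,29/2) (3,16/7) (7,0) (18,2) (19,7) (15,19) (4,18)]
2. After x ≤ 10: [(3,29/2) (3,16/7) (7,0) (10,6/11) (10,204/11) (4,18)]
3. After y ≥ 3: [(3,29/2) (3,3) (10,3) (10,204/11) (4,18)]
4. After y ≤ 15: [(22/7,15) (3,29/2) (3,3) (10,3) (10,15)]
5. Canonical ring: [(3,3) (10,3) (10,15) (22/7,15) (3,29/2)]

Clipped polygon: [(3,3) (10,3) (10,15) (22/7,15) (3,29/2)]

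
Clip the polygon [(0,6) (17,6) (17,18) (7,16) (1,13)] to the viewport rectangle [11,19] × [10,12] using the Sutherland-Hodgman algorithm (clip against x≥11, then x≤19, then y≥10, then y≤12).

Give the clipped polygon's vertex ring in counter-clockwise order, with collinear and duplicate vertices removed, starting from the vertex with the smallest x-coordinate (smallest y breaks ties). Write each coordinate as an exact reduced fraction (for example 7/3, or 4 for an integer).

Clipped polygon: [(11,10) (17,10) (17,12) (11,12)]

1. After x ≥ 11: [(11,6) (17,6) (17,18) (11,84/5)]
2. After x ≤ 19: [(11,6) (17,6) (17,18) (11,84/5)]
3. After y ≥ 10: [(11,10) (17,10) (17,18) (11,84/5)]
4. After y ≤ 12: [(11,12) (11,10) (17,10) (17,12)]
5. Canonical ring: [(11,10) (17,10) (17,12) (11,12)]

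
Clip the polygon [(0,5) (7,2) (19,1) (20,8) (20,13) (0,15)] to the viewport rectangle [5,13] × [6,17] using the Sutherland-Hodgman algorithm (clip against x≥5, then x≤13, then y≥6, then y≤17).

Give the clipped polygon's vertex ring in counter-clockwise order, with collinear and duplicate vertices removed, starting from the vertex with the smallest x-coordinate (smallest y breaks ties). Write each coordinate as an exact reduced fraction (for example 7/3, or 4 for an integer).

Clipped polygon: [(5,6) (13,6) (13,137/10) (5,29/2)]

1. After x ≥ 5: [(5,20/7) (7,2) (19,1) (20,8) (20,13) (5,29/2)]
2. After x ≤ 13: [(5,20/7) (7,2) (13,3/2) (13,137/10) (5,29/2)]
3. After y ≥ 6: [(5,6) (13,6) (13,137/10) (5,29/2)]
4. After y ≤ 17: [(5,6) (13,6) (13,137/10) (5,29/2)]
5. Canonical ring: [(5,6) (13,6) (13,137/10) (5,29/2)]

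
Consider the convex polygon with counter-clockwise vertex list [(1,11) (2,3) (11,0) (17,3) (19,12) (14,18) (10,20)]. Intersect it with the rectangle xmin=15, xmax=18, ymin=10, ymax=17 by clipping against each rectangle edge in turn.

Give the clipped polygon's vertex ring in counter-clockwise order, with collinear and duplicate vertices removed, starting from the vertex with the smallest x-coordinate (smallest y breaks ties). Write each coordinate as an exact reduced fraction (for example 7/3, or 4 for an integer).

Clipped polygon: [(15,10) (18,10) (18,66/5) (15,84/5)]

1. After x ≥ 15: [(15,2) (17,3) (19,12) (15,84/5)]
2. After x ≤ 18: [(15,2) (17,3) (18,15/2) (18,66/5) (15,84/5)]
3. After y ≥ 10: [(15,10) (18,10) (18,66/5) (15,84/5)]
4. After y ≤ 17: [(15,10) (18,10) (18,66/5) (15,84/5)]
5. Canonical ring: [(15,10) (18,10) (18,66/5) (15,84/5)]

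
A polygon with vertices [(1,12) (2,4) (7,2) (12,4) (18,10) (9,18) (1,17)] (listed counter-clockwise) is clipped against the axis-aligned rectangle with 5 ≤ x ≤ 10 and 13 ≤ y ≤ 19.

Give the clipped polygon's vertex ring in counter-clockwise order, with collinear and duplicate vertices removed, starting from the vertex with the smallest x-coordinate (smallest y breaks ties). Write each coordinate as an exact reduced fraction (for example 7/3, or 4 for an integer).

Clipped polygon: [(5,13) (10,13) (10,154/9) (9,18) (5,35/2)]

1. After x ≥ 5: [(5,14/5) (7,2) (12,4) (18,10) (9,18) (5,35/2)]
2. After x ≤ 10: [(5,14/5) (7,2) (10,16/5) (10,154/9) (9,18) (5,35/2)]
3. After y ≥ 13: [(5,13) (10,13) (10,154/9) (9,18) (5,35/2)]
4. After y ≤ 19: [(5,13) (10,13) (10,154/9) (9,18) (5,35/2)]
5. Canonical ring: [(5,13) (10,13) (10,154/9) (9,18) (5,35/2)]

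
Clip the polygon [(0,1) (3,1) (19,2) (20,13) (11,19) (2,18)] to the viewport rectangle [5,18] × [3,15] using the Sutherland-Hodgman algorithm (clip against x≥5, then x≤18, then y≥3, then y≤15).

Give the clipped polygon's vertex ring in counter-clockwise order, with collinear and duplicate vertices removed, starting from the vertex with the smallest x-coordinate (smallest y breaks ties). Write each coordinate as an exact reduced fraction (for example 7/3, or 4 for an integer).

1. After x ≥ 5: [(5,9/8) (19,2) (20,13) (11,19) (5,55/3)]
2. After x ≤ 18: [(5,9/8) (18,31/16) (18,43/3) (11,19) (5,55/3)]
3. After y ≥ 3: [(5,3) (18,3) (18,43/3) (11,19) (5,55/3)]
4. After y ≤ 15: [(5,15) (5,3) (18,3) (18,43/3) (17,15)]
5. Canonical ring: [(5,3) (18,3) (18,43/3) (17,15) (5,15)]

Clipped polygon: [(5,3) (18,3) (18,43/3) (17,15) (5,15)]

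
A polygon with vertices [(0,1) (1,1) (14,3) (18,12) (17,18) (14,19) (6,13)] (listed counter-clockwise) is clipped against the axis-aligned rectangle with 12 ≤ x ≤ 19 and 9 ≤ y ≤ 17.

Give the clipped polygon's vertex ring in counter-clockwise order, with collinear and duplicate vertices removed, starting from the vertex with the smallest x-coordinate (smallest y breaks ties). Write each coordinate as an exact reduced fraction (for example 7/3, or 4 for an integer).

Clipped polygon: [(12,9) (50/3,9) (18,12) (103/6,17) (12,17)]

1. After x ≥ 12: [(12,35/13) (14,3) (18,12) (17,18) (14,19) (12,35/2)]
2. After x ≤ 19: [(12,35/13) (14,3) (18,12) (17,18) (14,19) (12,35/2)]
3. After y ≥ 9: [(12,9) (50/3,9) (18,12) (17,18) (14,19) (12,35/2)]
4. After y ≤ 17: [(12,17) (12,9) (50/3,9) (18,12) (103/6,17)]
5. Canonical ring: [(12,9) (50/3,9) (18,12) (103/6,17) (12,17)]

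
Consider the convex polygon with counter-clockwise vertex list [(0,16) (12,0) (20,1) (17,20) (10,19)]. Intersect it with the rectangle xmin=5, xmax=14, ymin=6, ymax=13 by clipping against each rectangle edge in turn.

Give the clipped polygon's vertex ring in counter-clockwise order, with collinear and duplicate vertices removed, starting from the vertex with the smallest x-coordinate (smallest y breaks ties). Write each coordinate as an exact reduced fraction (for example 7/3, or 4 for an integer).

1. After x ≥ 5: [(5,35/2) (5,28/3) (12,0) (20,1) (17,20) (10,19)]
2. After x ≤ 14: [(5,35/2) (5,28/3) (12,0) (14,1/4) (14,137/7) (10,19)]
3. After y ≥ 6: [(5,35/2) (5,28/3) (15/2,6) (14,6) (14,137/7) (10,19)]
4. After y ≤ 13: [(5,13) (5,28/3) (15/2,6) (14,6) (14,13)]
5. Canonical ring: [(5,28/3) (15/2,6) (14,6) (14,13) (5,13)]

Clipped polygon: [(5,28/3) (15/2,6) (14,6) (14,13) (5,13)]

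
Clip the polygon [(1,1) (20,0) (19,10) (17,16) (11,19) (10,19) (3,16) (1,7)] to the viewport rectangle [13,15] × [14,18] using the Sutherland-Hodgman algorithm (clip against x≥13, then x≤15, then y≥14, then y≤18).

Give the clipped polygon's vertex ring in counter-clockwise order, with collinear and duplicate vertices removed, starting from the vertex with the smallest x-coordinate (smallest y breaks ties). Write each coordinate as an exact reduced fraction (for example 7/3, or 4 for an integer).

1. After x ≥ 13: [(13,7/19) (20,0) (19,10) (17,16) (13,18)]
2. After x ≤ 15: [(13,7/19) (15,5/19) (15,17) (13,18)]
3. After y ≥ 14: [(13,14) (15,14) (15,17) (13,18)]
4. After y ≤ 18: [(13,14) (15,14) (15,17) (13,18)]
5. Canonical ring: [(13,14) (15,14) (15,17) (13,18)]

Clipped polygon: [(13,14) (15,14) (15,17) (13,18)]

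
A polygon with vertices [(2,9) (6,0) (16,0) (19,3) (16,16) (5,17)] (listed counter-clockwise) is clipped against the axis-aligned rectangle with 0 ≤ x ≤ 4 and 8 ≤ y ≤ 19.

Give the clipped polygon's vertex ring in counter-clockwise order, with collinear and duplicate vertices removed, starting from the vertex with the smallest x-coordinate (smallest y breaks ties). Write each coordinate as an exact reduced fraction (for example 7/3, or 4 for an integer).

1. After x ≥ 0: [(2,9) (6,0) (16,0) (19,3) (16,16) (5,17)]
2. After x ≤ 4: [(4,43/3) (2,9) (4,9/2)]
3. After y ≥ 8: [(4,8) (4,43/3) (2,9) (22/9,8)]
4. After y ≤ 19: [(4,8) (4,43/3) (2,9) (22/9,8)]
5. Canonical ring: [(2,9) (22/9,8) (4,8) (4,43/3)]

Clipped polygon: [(2,9) (22/9,8) (4,8) (4,43/3)]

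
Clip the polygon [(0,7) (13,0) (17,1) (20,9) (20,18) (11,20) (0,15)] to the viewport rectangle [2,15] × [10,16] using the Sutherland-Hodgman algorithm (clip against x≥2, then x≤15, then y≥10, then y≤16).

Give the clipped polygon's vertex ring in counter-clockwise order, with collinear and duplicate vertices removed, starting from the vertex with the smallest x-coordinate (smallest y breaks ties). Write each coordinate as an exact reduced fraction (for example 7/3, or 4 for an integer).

Clipped polygon: [(2,10) (15,10) (15,16) (11/5,16) (2,175/11)]

1. After x ≥ 2: [(2,77/13) (13,0) (17,1) (20,9) (20,18) (11,20) (2,175/11)]
2. After x ≤ 15: [(2,77/13) (13,0) (15,1/2) (15,172/9) (11,20) (2,175/11)]
3. After y ≥ 10: [(2,10) (15,10) (15,172/9) (11,20) (2,175/11)]
4. After y ≤ 16: [(2,10) (15,10) (15,16) (11/5,16) (2,175/11)]
5. Canonical ring: [(2,10) (15,10) (15,16) (11/5,16) (2,175/11)]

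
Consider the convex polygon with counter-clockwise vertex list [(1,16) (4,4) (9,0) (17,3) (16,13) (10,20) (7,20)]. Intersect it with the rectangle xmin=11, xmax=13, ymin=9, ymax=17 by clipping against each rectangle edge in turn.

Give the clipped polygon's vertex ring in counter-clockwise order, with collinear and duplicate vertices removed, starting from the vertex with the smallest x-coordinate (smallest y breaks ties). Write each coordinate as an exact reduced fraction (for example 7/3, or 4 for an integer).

1. After x ≥ 11: [(11,3/4) (17,3) (16,13) (11,113/6)]
2. After x ≤ 13: [(11,3/4) (13,3/2) (13,33/2) (11,113/6)]
3. After y ≥ 9: [(11,9) (13,9) (13,33/2) (11,113/6)]
4. After y ≤ 17: [(11,17) (11,9) (13,9) (13,33/2) (88/7,17)]
5. Canonical ring: [(11,9) (13,9) (13,33/2) (88/7,17) (11,17)]

Clipped polygon: [(11,9) (13,9) (13,33/2) (88/7,17) (11,17)]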